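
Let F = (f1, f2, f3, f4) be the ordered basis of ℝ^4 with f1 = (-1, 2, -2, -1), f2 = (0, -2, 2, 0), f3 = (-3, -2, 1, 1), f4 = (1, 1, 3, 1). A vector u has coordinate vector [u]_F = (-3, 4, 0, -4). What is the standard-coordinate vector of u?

(-1, -18, 2, -1)

By definition u = -3f1 + 4f2 + 0·f3 - 4f4.
Summing componentwise gives (-1, -18, 2, -1).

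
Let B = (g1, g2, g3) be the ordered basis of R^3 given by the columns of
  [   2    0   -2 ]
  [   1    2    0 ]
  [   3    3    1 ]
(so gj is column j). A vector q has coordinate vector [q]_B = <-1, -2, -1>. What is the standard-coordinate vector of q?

The coordinates say q = -g1 - 2g2 - g3; adding the scaled basis vectors gives <0, -5, -10>.

<0, -5, -10>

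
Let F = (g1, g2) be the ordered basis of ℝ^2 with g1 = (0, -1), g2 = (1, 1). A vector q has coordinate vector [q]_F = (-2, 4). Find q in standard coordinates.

q = M [q]_F, where M has columns g1, g2.
Carrying out the matrix-vector product, q = (4, 6).

(4, 6)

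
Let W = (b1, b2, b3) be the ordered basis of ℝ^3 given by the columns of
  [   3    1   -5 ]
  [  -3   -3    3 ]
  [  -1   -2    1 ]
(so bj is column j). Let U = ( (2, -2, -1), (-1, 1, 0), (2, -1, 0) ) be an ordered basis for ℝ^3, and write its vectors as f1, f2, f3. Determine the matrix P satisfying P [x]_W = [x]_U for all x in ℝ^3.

Take x = bj: its W-coordinates are the j-th standard unit vector, so P e_j — column j of P — equals [bj]_U.
b1 = f1 - f2 + 0·f3, giving column 1 = (1, -1, 0); repeating for each j gives P = [[1, 2, -1], [-1, -1, -1], [0, -2, -2]].

[[1, 2, -1], [-1, -1, -1], [0, -2, -2]]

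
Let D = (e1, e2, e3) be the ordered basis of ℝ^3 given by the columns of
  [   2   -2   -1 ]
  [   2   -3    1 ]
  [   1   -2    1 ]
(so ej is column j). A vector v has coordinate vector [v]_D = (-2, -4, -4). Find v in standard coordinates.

The coordinates say v = -2e1 - 4e2 - 4e3; adding the scaled basis vectors gives (8, 4, 2).

(8, 4, 2)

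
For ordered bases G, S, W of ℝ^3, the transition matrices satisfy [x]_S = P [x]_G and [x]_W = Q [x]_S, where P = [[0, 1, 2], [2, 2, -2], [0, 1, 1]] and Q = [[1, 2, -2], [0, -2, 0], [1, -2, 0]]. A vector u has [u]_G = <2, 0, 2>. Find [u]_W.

First [u]_S = P [u]_G = <4, 0, 2>.
Then [u]_W = Q [u]_S = <0, 0, 4>.

<0, 0, 4>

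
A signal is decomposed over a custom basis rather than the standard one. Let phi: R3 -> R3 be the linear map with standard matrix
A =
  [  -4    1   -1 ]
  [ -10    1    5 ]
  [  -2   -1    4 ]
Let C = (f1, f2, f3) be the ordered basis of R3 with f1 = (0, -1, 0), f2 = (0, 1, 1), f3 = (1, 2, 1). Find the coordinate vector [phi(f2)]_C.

Compute phi(f2) = A f2 = (0, 6, 3) in standard coordinates.
Then write this in C-coordinates: solve for y in y_1 f1 + ... + y_3 f3 = (0, 6, 3).
This gives y = (-3, 3, 0), which is column 2 of [phi]_C.

(-3, 3, 0)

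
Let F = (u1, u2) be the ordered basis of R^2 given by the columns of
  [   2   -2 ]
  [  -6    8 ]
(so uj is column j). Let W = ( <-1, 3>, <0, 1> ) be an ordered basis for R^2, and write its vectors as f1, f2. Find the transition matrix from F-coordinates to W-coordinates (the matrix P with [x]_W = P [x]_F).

Column j of P is [uj]_W, since P maps F-coordinates to W-coordinates.
Expressing u1 in W: u1 = -2f1 + 0·f2, so column 1 of P is <-2, 0>.
Doing the same for each uj gives P = [[-2, 2], [0, 2]].

[[-2, 2], [0, 2]]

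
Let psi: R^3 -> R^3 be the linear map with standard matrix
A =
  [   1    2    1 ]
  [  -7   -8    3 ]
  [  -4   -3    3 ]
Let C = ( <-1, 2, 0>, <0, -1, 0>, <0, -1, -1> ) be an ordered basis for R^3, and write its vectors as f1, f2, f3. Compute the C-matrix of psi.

[[-3, 2, 3], [1, -1, 1], [2, -3, 0]]

Let P have columns f1, ..., f3. Then [psi]_C = P^(-1) A P.
Here det P = -1, so P^(-1) is integer; computing A P first and then P^(-1)(A P) gives [[-3, 2, 3], [1, -1, 1], [2, -3, 0]].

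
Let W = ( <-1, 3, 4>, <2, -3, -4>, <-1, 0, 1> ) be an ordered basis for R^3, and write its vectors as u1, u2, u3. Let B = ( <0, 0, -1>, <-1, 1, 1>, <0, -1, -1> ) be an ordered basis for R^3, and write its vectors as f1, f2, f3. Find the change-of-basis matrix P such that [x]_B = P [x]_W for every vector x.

Let M have columns uj and N have columns fj. Then for every x, N [x]_B = x = M [x]_W, so P = N^(-1) M.
Since det N = -1, N^(-1) has integer entries; multiplying gives P = [[-1, 1, -1], [1, -2, 1], [-2, 1, 1]].

[[-1, 1, -1], [1, -2, 1], [-2, 1, 1]]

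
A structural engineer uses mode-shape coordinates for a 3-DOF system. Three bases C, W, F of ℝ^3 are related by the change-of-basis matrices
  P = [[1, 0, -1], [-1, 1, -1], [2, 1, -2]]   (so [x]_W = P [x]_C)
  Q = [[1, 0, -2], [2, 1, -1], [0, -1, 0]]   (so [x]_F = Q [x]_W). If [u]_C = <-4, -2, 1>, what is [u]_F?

First [u]_W = P [u]_C = <-5, 1, -12>.
Then [u]_F = Q [u]_W = <19, 3, -1>.

<19, 3, -1>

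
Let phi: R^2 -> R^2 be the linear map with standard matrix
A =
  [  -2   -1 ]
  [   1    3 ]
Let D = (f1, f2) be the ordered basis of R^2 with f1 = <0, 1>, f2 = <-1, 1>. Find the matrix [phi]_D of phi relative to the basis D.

[[2, 3], [1, -1]]

Let P have columns f1, f2. Then [phi]_D = P^(-1) A P.
Here det P = 1, so P^(-1) is integer; computing A P first and then P^(-1)(A P) gives [[2, 3], [1, -1]].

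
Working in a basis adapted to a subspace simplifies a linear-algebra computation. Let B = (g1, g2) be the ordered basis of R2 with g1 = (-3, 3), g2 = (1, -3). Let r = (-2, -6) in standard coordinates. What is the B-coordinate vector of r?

(2, 4)

[r]_B is the unique c with M c = r, where M has columns g1, g2.
System: -3c_1 + c_2 = -2, 3c_1 - 3c_2 = -6; solving gives c_1 = 2, c_2 = 4.
Check: 2g1 + 4g2 = (-2, -6).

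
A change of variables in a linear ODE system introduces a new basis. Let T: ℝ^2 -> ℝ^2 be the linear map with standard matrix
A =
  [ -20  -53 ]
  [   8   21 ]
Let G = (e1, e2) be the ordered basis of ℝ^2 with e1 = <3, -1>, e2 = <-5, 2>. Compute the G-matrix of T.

Let P have columns e1, e2. Then [T]_G = P^(-1) A P.
Here det P = 1, so P^(-1) is integer; computing A P first and then P^(-1)(A P) gives [[1, -2], [2, 0]].

[[1, -2], [2, 0]]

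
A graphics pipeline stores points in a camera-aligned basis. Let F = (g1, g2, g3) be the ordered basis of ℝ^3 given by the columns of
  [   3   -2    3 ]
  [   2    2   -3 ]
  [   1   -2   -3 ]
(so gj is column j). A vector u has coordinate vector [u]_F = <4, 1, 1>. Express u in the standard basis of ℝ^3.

<13, 7, -1>

The coordinates say u = 4g1 + g2 + g3; adding the scaled basis vectors gives <13, 7, -1>.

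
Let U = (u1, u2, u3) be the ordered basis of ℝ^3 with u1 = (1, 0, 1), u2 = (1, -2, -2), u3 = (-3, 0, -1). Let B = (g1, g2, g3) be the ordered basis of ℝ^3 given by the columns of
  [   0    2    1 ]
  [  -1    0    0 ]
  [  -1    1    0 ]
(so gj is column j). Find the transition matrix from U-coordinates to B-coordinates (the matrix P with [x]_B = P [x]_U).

[[0, 2, 0], [1, 0, -1], [-1, 1, -1]]

Take x = uj: its U-coordinates are the j-th standard unit vector, so P e_j — column j of P — equals [uj]_B.
u1 = 0·g1 + g2 - g3, giving column 1 = (0, 1, -1); repeating for each j gives P = [[0, 2, 0], [1, 0, -1], [-1, 1, -1]].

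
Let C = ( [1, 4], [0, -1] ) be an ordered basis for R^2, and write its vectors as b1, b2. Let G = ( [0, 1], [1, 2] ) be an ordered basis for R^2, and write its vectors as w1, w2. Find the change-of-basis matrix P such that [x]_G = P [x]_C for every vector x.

Take x = bj: its C-coordinates are the j-th standard unit vector, so P e_j — column j of P — equals [bj]_G.
b1 = 2w1 + w2, giving column 1 = [2, 1]; repeating for each j gives P = [[2, -1], [1, 0]].

[[2, -1], [1, 0]]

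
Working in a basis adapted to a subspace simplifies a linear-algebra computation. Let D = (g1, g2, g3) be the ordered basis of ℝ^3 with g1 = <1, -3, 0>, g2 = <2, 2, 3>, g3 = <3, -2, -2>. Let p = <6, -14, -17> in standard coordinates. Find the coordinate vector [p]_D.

[p]_D is the unique c with M c = p, where M has columns g1, ..., g3.
Row-reducing the augmented matrix [M | p] gives c = (0, -3, 4).
Check: 0·g1 - 3g2 + 4g3 = <6, -14, -17>.

<0, -3, 4>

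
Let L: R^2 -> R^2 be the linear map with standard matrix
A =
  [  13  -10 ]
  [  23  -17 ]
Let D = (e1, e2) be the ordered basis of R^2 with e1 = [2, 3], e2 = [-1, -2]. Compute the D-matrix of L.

[[-3, 3], [-2, -1]]

Let P have columns e1, e2. Then [L]_D = P^(-1) A P.
Here det P = -1, so P^(-1) is integer; computing A P first and then P^(-1)(A P) gives [[-3, 3], [-2, -1]].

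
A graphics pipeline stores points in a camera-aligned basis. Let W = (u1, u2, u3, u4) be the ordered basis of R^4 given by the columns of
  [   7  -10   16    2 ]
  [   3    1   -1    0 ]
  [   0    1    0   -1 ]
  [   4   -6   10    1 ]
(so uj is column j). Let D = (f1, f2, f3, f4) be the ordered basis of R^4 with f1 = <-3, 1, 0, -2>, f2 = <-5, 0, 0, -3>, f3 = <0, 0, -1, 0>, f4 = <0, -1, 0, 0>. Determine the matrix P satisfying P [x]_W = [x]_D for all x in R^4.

Let M have columns uj and N have columns fj. Then for every x, N [x]_D = x = M [x]_W, so P = N^(-1) M.
Since det N = 1, N^(-1) has integer entries; multiplying gives P = [[1, 0, -2, 1], [-2, 2, -2, -1], [0, -1, 0, 1], [-2, -1, -1, 1]].

[[1, 0, -2, 1], [-2, 2, -2, -1], [0, -1, 0, 1], [-2, -1, -1, 1]]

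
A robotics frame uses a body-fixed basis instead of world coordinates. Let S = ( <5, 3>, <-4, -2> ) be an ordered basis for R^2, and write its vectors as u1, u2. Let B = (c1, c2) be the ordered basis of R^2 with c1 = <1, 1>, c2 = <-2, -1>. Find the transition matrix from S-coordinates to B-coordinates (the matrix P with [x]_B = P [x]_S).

[[1, 0], [-2, 2]]

Take x = uj: its S-coordinates are the j-th standard unit vector, so P e_j — column j of P — equals [uj]_B.
u1 = c1 - 2c2, giving column 1 = <1, -2>; repeating for each j gives P = [[1, 0], [-2, 2]].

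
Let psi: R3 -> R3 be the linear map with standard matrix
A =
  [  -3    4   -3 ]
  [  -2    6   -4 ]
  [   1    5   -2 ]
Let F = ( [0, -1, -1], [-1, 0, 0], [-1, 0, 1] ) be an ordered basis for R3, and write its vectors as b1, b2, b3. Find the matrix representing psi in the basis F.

[[2, -2, 2], [2, 0, 1], [-1, -3, -1]]

With P the matrix whose columns are b1, ..., b3, [psi]_F = P^(-1) A P.
Column by column: psi(b1) = A b1 = [-1, -2, -3]; its F-coordinates [2, 2, -1] give column 1.
Continuing for each basis vector yields [psi]_F = [[2, -2, 2], [2, 0, 1], [-1, -3, -1]].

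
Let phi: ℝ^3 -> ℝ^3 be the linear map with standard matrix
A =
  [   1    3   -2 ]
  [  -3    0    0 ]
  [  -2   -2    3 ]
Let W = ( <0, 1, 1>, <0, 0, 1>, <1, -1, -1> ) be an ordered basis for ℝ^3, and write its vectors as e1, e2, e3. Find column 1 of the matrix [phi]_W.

<1, 1, 1>

Compute phi(e1) = A e1 = <1, 0, 1> in standard coordinates.
Then write this in W-coordinates: solve for y in y_1 e1 + ... + y_3 e3 = <1, 0, 1>.
This gives y = <1, 1, 1>, which is column 1 of [phi]_W.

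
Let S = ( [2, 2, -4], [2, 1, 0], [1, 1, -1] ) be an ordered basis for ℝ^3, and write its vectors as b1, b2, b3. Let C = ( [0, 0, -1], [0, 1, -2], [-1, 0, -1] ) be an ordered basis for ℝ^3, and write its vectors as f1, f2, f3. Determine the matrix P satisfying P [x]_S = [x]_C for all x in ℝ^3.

Let M have columns bj and N have columns fj. Then for every x, N [x]_C = x = M [x]_S, so P = N^(-1) M.
Since det N = -1, N^(-1) has integer entries; multiplying gives P = [[2, 0, 0], [2, 1, 1], [-2, -2, -1]].

[[2, 0, 0], [2, 1, 1], [-2, -2, -1]]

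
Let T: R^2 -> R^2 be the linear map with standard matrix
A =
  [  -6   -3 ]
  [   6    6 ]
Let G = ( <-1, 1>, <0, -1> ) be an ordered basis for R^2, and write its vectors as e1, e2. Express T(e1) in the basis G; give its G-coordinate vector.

Compute T(e1) = A e1 = <3, 0> in standard coordinates.
Then write this in G-coordinates: solve for y in y_1 e1 + y_2 e2 = <3, 0>.
This gives y = <-3, -3>, which is column 1 of [T]_G.

<-3, -3>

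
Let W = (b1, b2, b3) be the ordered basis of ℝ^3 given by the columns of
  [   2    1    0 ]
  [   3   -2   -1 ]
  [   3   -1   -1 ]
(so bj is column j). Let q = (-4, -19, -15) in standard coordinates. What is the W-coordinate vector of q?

[q]_W is the unique c with M c = q, where M has columns b1, ..., b3.
Row-reducing the augmented matrix [M | q] gives c = (-4, 4, -1).
Check: -4b1 + 4b2 - b3 = (-4, -19, -15).

(-4, 4, -1)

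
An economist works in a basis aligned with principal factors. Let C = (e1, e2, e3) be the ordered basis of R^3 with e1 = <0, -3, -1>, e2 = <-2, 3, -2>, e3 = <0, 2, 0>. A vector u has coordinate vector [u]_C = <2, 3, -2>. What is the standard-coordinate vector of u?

<-6, -1, -8>

u = M [u]_C, where M has columns e1, ..., e3.
Carrying out the matrix-vector product, u = <-6, -1, -8>.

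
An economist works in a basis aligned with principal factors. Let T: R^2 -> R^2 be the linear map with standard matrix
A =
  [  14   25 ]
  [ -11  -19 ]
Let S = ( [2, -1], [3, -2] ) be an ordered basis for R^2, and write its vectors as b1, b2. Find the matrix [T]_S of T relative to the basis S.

With P the matrix whose columns are b1, b2, [T]_S = P^(-1) A P.
Column by column: T(b1) = A b1 = [3, -3]; its S-coordinates [-3, 3] give column 1.
Continuing for each basis vector yields [T]_S = [[-3, -1], [3, -2]].

[[-3, -1], [3, -2]]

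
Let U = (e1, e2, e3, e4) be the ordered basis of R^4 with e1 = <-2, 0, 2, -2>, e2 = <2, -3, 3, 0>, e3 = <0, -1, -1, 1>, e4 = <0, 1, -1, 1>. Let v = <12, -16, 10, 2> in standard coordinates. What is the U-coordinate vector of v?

<-2, 4, 1, -3>

Write v = c_1 e1 + ... + c_4 e4 and solve for the c_i.
Gaussian elimination on [M | v] yields c = (-2, 4, 1, -3).
Check: -2e1 + 4e2 + e3 - 3e4 = <12, -16, 10, 2>.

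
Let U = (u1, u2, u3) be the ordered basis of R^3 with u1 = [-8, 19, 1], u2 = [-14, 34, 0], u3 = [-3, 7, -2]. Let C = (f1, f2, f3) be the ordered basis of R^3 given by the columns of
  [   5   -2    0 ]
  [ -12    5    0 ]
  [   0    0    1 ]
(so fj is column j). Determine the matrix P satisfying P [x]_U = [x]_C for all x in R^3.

Take x = uj: its U-coordinates are the j-th standard unit vector, so P e_j — column j of P — equals [uj]_C.
u1 = -2f1 - f2 + f3, giving column 1 = [-2, -1, 1]; repeating for each j gives P = [[-2, -2, -1], [-1, 2, -1], [1, 0, -2]].

[[-2, -2, -1], [-1, 2, -1], [1, 0, -2]]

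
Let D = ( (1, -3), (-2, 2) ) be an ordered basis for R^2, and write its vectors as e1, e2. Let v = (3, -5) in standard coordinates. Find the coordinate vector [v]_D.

[v]_D is the unique c with M c = v, where M has columns e1, e2.
System: c_1 - 2c_2 = 3, -3c_1 + 2c_2 = -5; solving gives c_1 = 1, c_2 = -1.
Check: e1 - e2 = (3, -5).

(1, -1)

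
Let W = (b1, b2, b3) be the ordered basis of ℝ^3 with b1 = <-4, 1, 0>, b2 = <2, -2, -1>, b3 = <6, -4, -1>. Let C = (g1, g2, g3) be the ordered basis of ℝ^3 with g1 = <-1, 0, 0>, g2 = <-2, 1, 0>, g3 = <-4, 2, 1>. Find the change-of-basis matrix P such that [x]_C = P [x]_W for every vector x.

[[2, 2, 2], [1, 0, -2], [0, -1, -1]]

Take x = bj: its W-coordinates are the j-th standard unit vector, so P e_j — column j of P — equals [bj]_C.
b1 = 2g1 + g2 + 0·g3, giving column 1 = <2, 1, 0>; repeating for each j gives P = [[2, 2, 2], [1, 0, -2], [0, -1, -1]].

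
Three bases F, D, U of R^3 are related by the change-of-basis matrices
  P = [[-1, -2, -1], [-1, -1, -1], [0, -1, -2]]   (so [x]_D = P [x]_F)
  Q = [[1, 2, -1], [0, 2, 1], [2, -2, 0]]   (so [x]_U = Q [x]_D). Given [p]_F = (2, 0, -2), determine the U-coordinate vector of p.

First [p]_D = P [p]_F = (0, 0, 4).
Then [p]_U = Q [p]_D = (-4, 4, 0).

(-4, 4, 0)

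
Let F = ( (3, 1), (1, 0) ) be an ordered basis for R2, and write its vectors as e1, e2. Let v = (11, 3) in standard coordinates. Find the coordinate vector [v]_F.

We seek scalars with c_1 e1 + c_2 e2 = v; equivalently solve M c = v where the columns of M are e1, e2.
System: 3c_1 + c_2 = 11, c_1 + 0c_2 = 3; solving gives c_1 = 3, c_2 = 2.
Check: 3e1 + 2e2 = (11, 3).

(3, 2)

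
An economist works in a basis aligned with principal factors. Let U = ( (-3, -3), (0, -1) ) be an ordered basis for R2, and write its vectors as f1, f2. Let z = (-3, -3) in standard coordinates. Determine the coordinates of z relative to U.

We seek scalars with c_1 f1 + c_2 f2 = z; equivalently solve M c = z where the columns of M are f1, f2.
System: -3c_1 + 0c_2 = -3, -3c_1 - c_2 = -3; solving gives c_1 = 1, c_2 = 0.
Check: f1 + 0·f2 = (-3, -3).

(1, 0)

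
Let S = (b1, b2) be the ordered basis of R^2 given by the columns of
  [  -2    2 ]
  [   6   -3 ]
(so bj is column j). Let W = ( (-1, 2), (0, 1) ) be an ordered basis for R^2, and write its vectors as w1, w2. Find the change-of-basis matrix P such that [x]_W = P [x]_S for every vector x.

[[2, -2], [2, 1]]

Column j of P is [bj]_W, since P maps S-coordinates to W-coordinates.
Expressing b1 in W: b1 = 2w1 + 2w2, so column 1 of P is (2, 2).
Doing the same for each bj gives P = [[2, -2], [2, 1]].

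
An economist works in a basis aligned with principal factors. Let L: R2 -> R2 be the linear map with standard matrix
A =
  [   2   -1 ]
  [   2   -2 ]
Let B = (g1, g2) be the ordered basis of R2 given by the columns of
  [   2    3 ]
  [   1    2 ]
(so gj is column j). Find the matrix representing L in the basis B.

The j-th column of [L]_B is [L(gj)]_B.
L(g1) = A g1 = (3, 2) = 0·g1 + g2, so column 1 is (0, 1).
Repeating for g2 and assembling the columns gives [[0, 2], [1, 0]].

[[0, 2], [1, 0]]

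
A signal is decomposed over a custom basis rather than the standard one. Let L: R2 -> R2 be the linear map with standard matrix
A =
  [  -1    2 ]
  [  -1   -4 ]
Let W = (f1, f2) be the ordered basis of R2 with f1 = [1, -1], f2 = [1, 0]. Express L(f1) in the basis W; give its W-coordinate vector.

Compute L(f1) = A f1 = [-3, 3] in standard coordinates.
Then write this in W-coordinates: solve for y in y_1 f1 + y_2 f2 = [-3, 3].
This gives y = [-3, 0], which is column 1 of [L]_W.

[-3, 0]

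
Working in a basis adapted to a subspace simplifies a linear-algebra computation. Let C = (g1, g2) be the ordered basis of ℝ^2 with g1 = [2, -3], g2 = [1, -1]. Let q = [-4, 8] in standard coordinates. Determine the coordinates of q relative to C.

[q]_C is the unique c with M c = q, where M has columns g1, g2.
System: 2c_1 + c_2 = -4, -3c_1 - c_2 = 8; solving gives c_1 = -4, c_2 = 4.
Check: -4g1 + 4g2 = [-4, 8].

[-4, 4]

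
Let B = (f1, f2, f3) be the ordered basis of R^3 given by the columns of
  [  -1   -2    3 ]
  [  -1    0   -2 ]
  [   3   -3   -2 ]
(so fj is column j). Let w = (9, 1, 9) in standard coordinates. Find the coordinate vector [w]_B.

Write w = c_1 f1 + ... + c_3 f3 and solve for the c_i.
Gaussian elimination on [M | w] yields c = (-1, -4, 0).
Check: -f1 - 4f2 + 0·f3 = (9, 1, 9).

(-1, -4, 0)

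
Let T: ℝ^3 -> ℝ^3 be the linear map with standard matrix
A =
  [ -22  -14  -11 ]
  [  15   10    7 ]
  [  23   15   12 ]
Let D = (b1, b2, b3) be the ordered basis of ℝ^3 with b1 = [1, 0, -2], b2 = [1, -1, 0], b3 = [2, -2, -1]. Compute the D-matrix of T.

[[1, -3, -2], [1, -1, -3], [-1, -2, 0]]

The j-th column of [T]_D is [T(bj)]_D.
T(b1) = A b1 = [0, 1, -1] = b1 + b2 - b3, so column 1 is [1, 1, -1].
Repeating for b2, b3 and assembling the columns gives [[1, -3, -2], [1, -1, -3], [-1, -2, 0]].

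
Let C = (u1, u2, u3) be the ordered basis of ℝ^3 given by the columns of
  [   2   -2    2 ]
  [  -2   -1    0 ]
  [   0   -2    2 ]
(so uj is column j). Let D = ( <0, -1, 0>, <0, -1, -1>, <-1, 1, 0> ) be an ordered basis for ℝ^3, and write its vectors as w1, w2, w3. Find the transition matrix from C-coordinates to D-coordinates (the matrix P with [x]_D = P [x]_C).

[[0, 1, 0], [0, 2, -2], [-2, 2, -2]]

Take x = uj: its C-coordinates are the j-th standard unit vector, so P e_j — column j of P — equals [uj]_D.
u1 = 0·w1 + 0·w2 - 2w3, giving column 1 = <0, 0, -2>; repeating for each j gives P = [[0, 1, 0], [0, 2, -2], [-2, 2, -2]].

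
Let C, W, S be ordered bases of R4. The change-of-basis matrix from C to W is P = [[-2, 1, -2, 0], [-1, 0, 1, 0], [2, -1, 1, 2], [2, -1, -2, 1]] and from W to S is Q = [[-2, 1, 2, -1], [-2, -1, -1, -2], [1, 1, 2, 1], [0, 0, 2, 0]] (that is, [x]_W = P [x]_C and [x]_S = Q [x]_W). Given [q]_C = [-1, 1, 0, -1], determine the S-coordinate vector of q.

Apply P to get W-coordinates [3, 1, -5, -4], then Q to get S-coordinates.
The result is [q]_S = [-11, 6, -10, -10].

[-11, 6, -10, -10]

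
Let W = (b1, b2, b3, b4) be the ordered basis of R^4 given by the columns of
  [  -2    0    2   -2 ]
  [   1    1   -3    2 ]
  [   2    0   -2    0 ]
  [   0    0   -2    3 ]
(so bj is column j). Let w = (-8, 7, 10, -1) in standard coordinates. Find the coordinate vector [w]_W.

(4, 2, -1, -1)

We seek scalars with c_1 b1 + ... + c_4 b4 = w; equivalently solve M c = w where the columns of M are b1, ..., b4.
Row-reducing the augmented matrix [M | w] gives c = (4, 2, -1, -1).
Check: 4b1 + 2b2 - b3 - b4 = (-8, 7, 10, -1).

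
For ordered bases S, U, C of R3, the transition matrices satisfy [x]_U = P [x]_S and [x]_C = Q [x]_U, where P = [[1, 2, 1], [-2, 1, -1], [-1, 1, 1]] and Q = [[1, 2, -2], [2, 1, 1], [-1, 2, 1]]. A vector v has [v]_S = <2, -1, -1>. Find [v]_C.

<-1, -10, -11>

Composing the changes, [v]_C = Q P [v]_S.
Q P = [[-1, 2, -3], [-1, 6, 2], [-6, 1, -2]]; applying this to <2, -1, -1> gives <-1, -10, -11>.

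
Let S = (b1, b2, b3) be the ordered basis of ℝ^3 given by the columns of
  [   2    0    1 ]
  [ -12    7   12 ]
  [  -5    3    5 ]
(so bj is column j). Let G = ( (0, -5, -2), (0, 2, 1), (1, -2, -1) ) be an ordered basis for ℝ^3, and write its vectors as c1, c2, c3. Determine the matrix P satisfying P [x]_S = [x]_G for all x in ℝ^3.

Let M have columns bj and N have columns cj. Then for every x, N [x]_G = x = M [x]_S, so P = N^(-1) M.
Since det N = -1, N^(-1) has integer entries; multiplying gives P = [[2, -1, -2], [1, 1, 2], [2, 0, 1]].

[[2, -1, -2], [1, 1, 2], [2, 0, 1]]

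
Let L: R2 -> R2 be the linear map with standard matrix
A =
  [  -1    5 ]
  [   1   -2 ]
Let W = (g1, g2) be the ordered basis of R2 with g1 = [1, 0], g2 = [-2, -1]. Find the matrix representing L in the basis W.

[[-3, -3], [-1, 0]]

Let P have columns g1, g2. Then [L]_W = P^(-1) A P.
Here det P = -1, so P^(-1) is integer; computing A P first and then P^(-1)(A P) gives [[-3, -3], [-1, 0]].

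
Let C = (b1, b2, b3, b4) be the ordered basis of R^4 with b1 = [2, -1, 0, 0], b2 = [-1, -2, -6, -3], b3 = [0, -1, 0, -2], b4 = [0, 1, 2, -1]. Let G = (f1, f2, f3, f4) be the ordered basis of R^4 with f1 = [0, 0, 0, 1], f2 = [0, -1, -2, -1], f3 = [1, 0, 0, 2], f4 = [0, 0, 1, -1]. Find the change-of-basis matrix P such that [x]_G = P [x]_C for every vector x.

Take x = bj: its C-coordinates are the j-th standard unit vector, so P e_j — column j of P — equals [bj]_G.
b1 = -f1 + f2 + 2f3 + 2f4, giving column 1 = [-1, 1, 2, 2]; repeating for each j gives P = [[-1, -1, 1, -2], [1, 2, 1, -1], [2, -1, 0, 0], [2, -2, 2, 0]].

[[-1, -1, 1, -2], [1, 2, 1, -1], [2, -1, 0, 0], [2, -2, 2, 0]]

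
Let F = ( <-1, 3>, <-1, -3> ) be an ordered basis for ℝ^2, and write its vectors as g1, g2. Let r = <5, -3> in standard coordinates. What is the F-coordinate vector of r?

We seek scalars with c_1 g1 + c_2 g2 = r; equivalently solve M c = r where the columns of M are g1, g2.
System: -c_1 - c_2 = 5, 3c_1 - 3c_2 = -3; solving gives c_1 = -3, c_2 = -2.
Check: -3g1 - 2g2 = <5, -3>.

<-3, -2>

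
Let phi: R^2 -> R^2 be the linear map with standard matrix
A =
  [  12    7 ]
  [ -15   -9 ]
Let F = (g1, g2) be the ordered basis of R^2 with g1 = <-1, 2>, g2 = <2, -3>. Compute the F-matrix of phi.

[[0, 3], [1, 3]]

With P the matrix whose columns are g1, g2, [phi]_F = P^(-1) A P.
Column by column: phi(g1) = A g1 = <2, -3>; its F-coordinates <0, 1> give column 1.
Continuing for each basis vector yields [phi]_F = [[0, 3], [1, 3]].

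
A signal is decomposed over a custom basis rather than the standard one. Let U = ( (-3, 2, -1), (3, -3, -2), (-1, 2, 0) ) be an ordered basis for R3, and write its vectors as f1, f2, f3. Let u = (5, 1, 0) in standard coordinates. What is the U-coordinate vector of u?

(-2, 1, 4)

[u]_U is the unique c with M c = u, where M has columns f1, ..., f3.
Row-reducing the augmented matrix [M | u] gives c = (-2, 1, 4).
Check: -2f1 + f2 + 4f3 = (5, 1, 0).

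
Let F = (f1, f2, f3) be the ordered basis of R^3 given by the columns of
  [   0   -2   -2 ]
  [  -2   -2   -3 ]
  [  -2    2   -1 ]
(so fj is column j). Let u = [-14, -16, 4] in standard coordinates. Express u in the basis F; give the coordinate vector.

We seek scalars with c_1 f1 + ... + c_3 f3 = u; equivalently solve M c = u where the columns of M are f1, ..., f3.
Row-reducing the augmented matrix [M | u] gives c = (-1, 3, 4).
Check: -f1 + 3f2 + 4f3 = [-14, -16, 4].

[-1, 3, 4]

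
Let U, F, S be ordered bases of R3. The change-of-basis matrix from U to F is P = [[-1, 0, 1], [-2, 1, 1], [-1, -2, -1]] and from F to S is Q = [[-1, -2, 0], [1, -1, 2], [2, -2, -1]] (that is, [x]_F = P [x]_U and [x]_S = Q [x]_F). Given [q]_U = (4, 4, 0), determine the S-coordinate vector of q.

(12, -24, 12)

Apply P to get F-coordinates (-4, -4, -12), then Q to get S-coordinates.
The result is [q]_S = (12, -24, 12).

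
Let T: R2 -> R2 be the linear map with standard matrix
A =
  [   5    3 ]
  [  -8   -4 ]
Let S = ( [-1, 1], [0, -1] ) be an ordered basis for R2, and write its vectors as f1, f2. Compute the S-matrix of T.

With P the matrix whose columns are f1, f2, [T]_S = P^(-1) A P.
Column by column: T(f1) = A f1 = [-2, 4]; its S-coordinates [2, -2] give column 1.
Continuing for each basis vector yields [T]_S = [[2, 3], [-2, -1]].

[[2, 3], [-2, -1]]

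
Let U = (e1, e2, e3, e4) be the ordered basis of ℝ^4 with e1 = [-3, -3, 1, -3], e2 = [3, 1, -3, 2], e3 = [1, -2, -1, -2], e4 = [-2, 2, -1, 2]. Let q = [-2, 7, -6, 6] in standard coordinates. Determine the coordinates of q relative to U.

Write q = c_1 e1 + ... + c_4 e4 and solve for the c_i.
Solving this 4x4 system gives c = (-2, -1, 3, 4).
Check: -2e1 - e2 + 3e3 + 4e4 = [-2, 7, -6, 6].

[-2, -1, 3, 4]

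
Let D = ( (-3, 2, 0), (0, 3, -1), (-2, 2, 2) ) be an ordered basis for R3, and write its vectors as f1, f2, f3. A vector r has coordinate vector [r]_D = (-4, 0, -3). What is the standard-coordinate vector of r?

(18, -14, -6)

By definition r = -4f1 + 0·f2 - 3f3.
Summing componentwise gives (18, -14, -6).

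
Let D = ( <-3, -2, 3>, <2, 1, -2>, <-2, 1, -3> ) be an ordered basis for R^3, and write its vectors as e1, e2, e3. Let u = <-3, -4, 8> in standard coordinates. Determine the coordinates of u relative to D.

Write u = c_1 e1 + ... + c_3 e3 and solve for the c_i.
Row-reducing the augmented matrix [M | u] gives c = (1, -1, -1).
Check: e1 - e2 - e3 = <-3, -4, 8>.

<1, -1, -1>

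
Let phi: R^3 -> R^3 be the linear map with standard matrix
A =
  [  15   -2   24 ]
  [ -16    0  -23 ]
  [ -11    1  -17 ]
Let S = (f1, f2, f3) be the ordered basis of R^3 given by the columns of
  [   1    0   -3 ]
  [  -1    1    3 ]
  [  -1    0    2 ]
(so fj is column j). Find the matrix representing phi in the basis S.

Let P have columns f1, ..., f3. Then [phi]_S = P^(-1) A P.
Here det P = -1, so P^(-1) is integer; computing A P first and then P^(-1)(A P) gives [[-1, 1, 0], [0, -2, -1], [2, 1, 1]].

[[-1, 1, 0], [0, -2, -1], [2, 1, 1]]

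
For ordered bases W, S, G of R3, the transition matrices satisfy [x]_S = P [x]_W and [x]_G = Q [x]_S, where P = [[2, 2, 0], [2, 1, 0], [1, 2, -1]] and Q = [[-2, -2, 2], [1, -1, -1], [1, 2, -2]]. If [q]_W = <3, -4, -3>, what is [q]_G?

Composing the changes, [q]_G = Q P [q]_W.
Q P = [[-6, -2, -2], [-1, -1, 1], [4, 0, 2]]; applying this to <3, -4, -3> gives <-4, -2, 6>.

<-4, -2, 6>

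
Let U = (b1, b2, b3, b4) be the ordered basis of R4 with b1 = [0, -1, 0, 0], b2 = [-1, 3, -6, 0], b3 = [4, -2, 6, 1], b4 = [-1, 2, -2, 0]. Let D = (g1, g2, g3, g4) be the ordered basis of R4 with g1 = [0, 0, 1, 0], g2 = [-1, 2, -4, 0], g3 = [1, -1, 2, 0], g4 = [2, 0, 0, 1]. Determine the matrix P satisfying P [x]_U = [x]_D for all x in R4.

[[-2, 0, 2, 2], [-1, 2, 0, 1], [-1, 1, 2, 0], [0, 0, 1, 0]]

Take x = bj: its U-coordinates are the j-th standard unit vector, so P e_j — column j of P — equals [bj]_D.
b1 = -2g1 - g2 - g3 + 0·g4, giving column 1 = [-2, -1, -1, 0]; repeating for each j gives P = [[-2, 0, 2, 2], [-1, 2, 0, 1], [-1, 1, 2, 0], [0, 0, 1, 0]].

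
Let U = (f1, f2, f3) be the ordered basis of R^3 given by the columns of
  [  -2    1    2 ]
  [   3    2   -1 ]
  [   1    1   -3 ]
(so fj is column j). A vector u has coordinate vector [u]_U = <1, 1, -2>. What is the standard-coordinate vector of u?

The coordinates say u = f1 + f2 - 2f3; adding the scaled basis vectors gives <-5, 7, 8>.

<-5, 7, 8>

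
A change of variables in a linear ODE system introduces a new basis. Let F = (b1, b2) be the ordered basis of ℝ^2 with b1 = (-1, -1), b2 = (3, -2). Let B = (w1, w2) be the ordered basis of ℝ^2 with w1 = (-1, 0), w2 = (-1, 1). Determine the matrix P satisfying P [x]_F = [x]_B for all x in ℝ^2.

[[2, -1], [-1, -2]]

Column j of P is [bj]_B, since P maps F-coordinates to B-coordinates.
Expressing b1 in B: b1 = 2w1 - w2, so column 1 of P is (2, -1).
Doing the same for each bj gives P = [[2, -1], [-1, -2]].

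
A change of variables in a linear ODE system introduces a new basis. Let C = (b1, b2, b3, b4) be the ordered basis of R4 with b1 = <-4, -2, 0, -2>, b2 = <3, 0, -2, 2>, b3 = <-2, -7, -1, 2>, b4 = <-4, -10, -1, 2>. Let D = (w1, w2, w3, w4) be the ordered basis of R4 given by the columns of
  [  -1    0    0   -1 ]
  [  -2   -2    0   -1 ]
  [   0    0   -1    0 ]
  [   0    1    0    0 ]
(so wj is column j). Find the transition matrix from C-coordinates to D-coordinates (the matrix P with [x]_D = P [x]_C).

Column j of P is [bj]_D, since P maps C-coordinates to D-coordinates.
Expressing b1 in D: b1 = 2w1 - 2w2 + 0·w3 + 2w4, so column 1 of P is <2, -2, 0, 2>.
Doing the same for each bj gives P = [[2, -1, 1, 2], [-2, 2, 2, 2], [0, 2, 1, 1], [2, -2, 1, 2]].

[[2, -1, 1, 2], [-2, 2, 2, 2], [0, 2, 1, 1], [2, -2, 1, 2]]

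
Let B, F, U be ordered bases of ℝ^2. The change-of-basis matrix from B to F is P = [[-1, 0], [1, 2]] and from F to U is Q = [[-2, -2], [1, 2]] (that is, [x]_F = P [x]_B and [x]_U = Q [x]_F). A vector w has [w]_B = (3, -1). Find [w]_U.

(4, -1)

Apply P to get F-coordinates (-3, 1), then Q to get U-coordinates.
The result is [w]_U = (4, -1).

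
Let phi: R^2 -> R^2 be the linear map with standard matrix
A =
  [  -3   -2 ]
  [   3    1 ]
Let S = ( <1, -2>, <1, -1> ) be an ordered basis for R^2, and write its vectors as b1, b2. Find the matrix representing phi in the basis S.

Let P have columns b1, b2. Then [phi]_S = P^(-1) A P.
Here det P = 1, so P^(-1) is integer; computing A P first and then P^(-1)(A P) gives [[-2, -1], [3, 0]].

[[-2, -1], [3, 0]]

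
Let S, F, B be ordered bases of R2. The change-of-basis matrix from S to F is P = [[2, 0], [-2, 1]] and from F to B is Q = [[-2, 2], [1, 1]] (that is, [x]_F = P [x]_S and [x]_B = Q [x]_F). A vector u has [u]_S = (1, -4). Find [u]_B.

Apply P to get F-coordinates (2, -6), then Q to get B-coordinates.
The result is [u]_B = (-16, -4).

(-16, -4)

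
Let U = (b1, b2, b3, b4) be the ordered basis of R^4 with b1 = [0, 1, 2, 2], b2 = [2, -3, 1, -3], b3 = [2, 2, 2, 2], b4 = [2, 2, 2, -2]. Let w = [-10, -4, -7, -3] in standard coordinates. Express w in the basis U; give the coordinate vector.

Write w = c_1 b1 + ... + c_4 b4 and solve for the c_i.
Solving this 4x4 system gives c = (1, -1, -4, 0).
Check: b1 - b2 - 4b3 + 0·b4 = [-10, -4, -7, -3].

[1, -1, -4, 0]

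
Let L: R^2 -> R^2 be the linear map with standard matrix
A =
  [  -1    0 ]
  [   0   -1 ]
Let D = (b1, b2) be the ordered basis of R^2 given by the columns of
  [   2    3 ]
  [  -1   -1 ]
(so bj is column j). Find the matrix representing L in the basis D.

Let P have columns b1, b2. Then [L]_D = P^(-1) A P.
Here det P = 1, so P^(-1) is integer; computing A P first and then P^(-1)(A P) gives [[-1, 0], [0, -1]].

[[-1, 0], [0, -1]]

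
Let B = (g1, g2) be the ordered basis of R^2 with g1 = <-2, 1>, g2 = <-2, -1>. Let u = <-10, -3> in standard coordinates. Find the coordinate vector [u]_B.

Write u = c_1 g1 + c_2 g2 and solve for the c_i.
System: -2c_1 - 2c_2 = -10, c_1 - c_2 = -3; solving gives c_1 = 1, c_2 = 4.
Check: g1 + 4g2 = <-10, -3>.

<1, 4>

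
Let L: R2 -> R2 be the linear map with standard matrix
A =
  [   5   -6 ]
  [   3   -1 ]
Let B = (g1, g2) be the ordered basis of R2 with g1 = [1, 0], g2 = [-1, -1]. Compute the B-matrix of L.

[[2, 3], [-3, 2]]

The j-th column of [L]_B is [L(gj)]_B.
L(g1) = A g1 = [5, 3] = 2g1 - 3g2, so column 1 is [2, -3].
Repeating for g2 and assembling the columns gives [[2, 3], [-3, 2]].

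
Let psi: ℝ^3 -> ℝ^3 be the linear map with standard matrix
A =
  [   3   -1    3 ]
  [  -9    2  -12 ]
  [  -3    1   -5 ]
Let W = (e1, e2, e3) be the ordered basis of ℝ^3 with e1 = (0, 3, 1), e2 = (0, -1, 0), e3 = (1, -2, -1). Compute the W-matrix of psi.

[[-2, 0, 2], [0, 0, 3], [0, 1, 2]]

The j-th column of [psi]_W is [psi(ej)]_W.
psi(e1) = A e1 = (0, -6, -2) = -2e1 + 0·e2 + 0·e3, so column 1 is (-2, 0, 0).
Repeating for e2, e3 and assembling the columns gives [[-2, 0, 2], [0, 0, 3], [0, 1, 2]].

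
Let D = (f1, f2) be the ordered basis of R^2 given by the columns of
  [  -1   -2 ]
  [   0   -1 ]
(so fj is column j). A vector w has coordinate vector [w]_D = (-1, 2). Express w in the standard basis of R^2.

By definition w = -f1 + 2f2.
Summing componentwise gives (-3, -2).

(-3, -2)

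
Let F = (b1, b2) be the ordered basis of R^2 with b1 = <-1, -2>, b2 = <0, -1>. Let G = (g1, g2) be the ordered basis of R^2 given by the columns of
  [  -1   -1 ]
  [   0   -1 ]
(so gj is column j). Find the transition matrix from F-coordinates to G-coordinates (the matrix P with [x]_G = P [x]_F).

[[-1, -1], [2, 1]]

Let M have columns bj and N have columns gj. Then for every x, N [x]_G = x = M [x]_F, so P = N^(-1) M.
Since det N = 1, N^(-1) has integer entries; multiplying gives P = [[-1, -1], [2, 1]].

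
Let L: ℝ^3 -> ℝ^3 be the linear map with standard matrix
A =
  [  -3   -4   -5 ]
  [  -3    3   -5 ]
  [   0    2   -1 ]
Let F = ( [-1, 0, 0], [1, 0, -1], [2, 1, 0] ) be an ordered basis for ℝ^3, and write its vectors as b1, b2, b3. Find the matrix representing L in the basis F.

[[3, 1, 2], [0, -1, -2], [3, 2, -3]]

Let P have columns b1, ..., b3. Then [L]_F = P^(-1) A P.
Here det P = -1, so P^(-1) is integer; computing A P first and then P^(-1)(A P) gives [[3, 1, 2], [0, -1, -2], [3, 2, -3]].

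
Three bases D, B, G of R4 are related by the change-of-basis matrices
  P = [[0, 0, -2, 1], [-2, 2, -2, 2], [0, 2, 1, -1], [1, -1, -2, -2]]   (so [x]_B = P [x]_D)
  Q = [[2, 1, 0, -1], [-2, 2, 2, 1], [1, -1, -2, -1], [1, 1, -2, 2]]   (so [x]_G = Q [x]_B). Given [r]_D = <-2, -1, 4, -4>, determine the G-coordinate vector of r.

Apply P to get B-coordinates <-12, -14, 6, -1>, then Q to get G-coordinates.
The result is [r]_G = <-37, 7, -9, -40>.

<-37, 7, -9, -40>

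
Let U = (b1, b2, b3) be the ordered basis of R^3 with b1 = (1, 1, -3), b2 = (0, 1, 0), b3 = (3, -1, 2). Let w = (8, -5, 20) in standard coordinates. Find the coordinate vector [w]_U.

[w]_U is the unique c with M c = w, where M has columns b1, ..., b3.
Row-reducing the augmented matrix [M | w] gives c = (-4, 3, 4).
Check: -4b1 + 3b2 + 4b3 = (8, -5, 20).

(-4, 3, 4)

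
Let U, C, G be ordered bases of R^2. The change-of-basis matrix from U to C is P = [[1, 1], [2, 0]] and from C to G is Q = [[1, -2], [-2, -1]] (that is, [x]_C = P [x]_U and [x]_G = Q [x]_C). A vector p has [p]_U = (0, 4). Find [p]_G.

Composing the changes, [p]_G = Q P [p]_U.
Q P = [[-3, 1], [-4, -2]]; applying this to (0, 4) gives (4, -8).

(4, -8)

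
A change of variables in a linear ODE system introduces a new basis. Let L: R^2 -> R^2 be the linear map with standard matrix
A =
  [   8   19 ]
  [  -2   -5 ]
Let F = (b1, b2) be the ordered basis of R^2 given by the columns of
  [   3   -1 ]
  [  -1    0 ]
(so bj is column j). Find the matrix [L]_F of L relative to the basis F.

Let P have columns b1, b2. Then [L]_F = P^(-1) A P.
Here det P = -1, so P^(-1) is integer; computing A P first and then P^(-1)(A P) gives [[1, -2], [-2, 2]].

[[1, -2], [-2, 2]]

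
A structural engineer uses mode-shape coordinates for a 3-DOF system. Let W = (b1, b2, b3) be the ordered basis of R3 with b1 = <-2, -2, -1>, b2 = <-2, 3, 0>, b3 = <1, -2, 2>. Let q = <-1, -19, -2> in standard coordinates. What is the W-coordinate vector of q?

[q]_W is the unique c with M c = q, where M has columns b1, ..., b3.
Row-reducing the augmented matrix [M | q] gives c = (4, -3, 1).
Check: 4b1 - 3b2 + b3 = <-1, -19, -2>.

<4, -3, 1>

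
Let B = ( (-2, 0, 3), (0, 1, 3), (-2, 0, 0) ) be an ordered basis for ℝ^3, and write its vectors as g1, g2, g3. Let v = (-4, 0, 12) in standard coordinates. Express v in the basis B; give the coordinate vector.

(4, 0, -2)

We seek scalars with c_1 g1 + ... + c_3 g3 = v; equivalently solve M c = v where the columns of M are g1, ..., g3.
Gaussian elimination on [M | v] yields c = (4, 0, -2).
Check: 4g1 + 0·g2 - 2g3 = (-4, 0, 12).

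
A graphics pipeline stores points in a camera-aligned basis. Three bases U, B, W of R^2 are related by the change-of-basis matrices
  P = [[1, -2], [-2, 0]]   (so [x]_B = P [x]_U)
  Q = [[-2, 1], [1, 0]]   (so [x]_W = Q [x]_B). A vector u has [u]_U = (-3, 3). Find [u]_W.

First [u]_B = P [u]_U = (-9, 6).
Then [u]_W = Q [u]_B = (24, -9).

(24, -9)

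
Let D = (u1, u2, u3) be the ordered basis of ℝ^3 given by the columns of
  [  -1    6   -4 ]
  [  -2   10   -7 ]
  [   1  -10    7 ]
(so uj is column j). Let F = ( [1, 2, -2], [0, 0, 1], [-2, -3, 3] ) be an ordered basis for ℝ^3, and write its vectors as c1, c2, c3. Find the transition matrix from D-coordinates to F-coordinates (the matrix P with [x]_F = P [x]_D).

Let M have columns uj and N have columns cj. Then for every x, N [x]_F = x = M [x]_D, so P = N^(-1) M.
Since det N = -1, N^(-1) has integer entries; multiplying gives P = [[-1, 2, -2], [-1, 0, 0], [0, -2, 1]].

[[-1, 2, -2], [-1, 0, 0], [0, -2, 1]]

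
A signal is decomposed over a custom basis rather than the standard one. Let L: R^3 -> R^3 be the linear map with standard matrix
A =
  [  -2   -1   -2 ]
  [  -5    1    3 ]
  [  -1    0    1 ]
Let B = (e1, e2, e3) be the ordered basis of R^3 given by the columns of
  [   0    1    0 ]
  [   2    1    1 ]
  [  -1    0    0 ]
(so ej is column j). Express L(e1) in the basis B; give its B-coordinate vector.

Column 1 of [L]_B is the B-coordinate vector of L(e1).
In standard coordinates L(e1) = A e1 = (0, -1, -1).
Converting to B: (0, -1, -1) = e1 + 0·e2 - 3e3, so the coordinate vector is (1, 0, -3).

(1, 0, -3)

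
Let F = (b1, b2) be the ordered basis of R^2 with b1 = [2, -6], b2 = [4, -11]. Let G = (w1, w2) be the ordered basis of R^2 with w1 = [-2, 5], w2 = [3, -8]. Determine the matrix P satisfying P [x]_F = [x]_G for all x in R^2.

[[2, 1], [2, 2]]

Column j of P is [bj]_G, since P maps F-coordinates to G-coordinates.
Expressing b1 in G: b1 = 2w1 + 2w2, so column 1 of P is [2, 2].
Doing the same for each bj gives P = [[2, 1], [2, 2]].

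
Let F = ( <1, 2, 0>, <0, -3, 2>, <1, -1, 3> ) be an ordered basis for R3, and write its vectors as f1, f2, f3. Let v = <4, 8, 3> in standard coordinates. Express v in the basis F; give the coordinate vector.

<1, -3, 3>

Write v = c_1 f1 + ... + c_3 f3 and solve for the c_i.
Row-reducing the augmented matrix [M | v] gives c = (1, -3, 3).
Check: f1 - 3f2 + 3f3 = <4, 8, 3>.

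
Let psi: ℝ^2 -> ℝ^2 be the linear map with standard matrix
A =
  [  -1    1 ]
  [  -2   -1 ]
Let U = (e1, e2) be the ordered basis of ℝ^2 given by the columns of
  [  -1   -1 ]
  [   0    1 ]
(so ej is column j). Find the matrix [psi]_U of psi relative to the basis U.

Let P have columns e1, e2. Then [psi]_U = P^(-1) A P.
Here det P = -1, so P^(-1) is integer; computing A P first and then P^(-1)(A P) gives [[-3, -3], [2, 1]].

[[-3, -3], [2, 1]]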